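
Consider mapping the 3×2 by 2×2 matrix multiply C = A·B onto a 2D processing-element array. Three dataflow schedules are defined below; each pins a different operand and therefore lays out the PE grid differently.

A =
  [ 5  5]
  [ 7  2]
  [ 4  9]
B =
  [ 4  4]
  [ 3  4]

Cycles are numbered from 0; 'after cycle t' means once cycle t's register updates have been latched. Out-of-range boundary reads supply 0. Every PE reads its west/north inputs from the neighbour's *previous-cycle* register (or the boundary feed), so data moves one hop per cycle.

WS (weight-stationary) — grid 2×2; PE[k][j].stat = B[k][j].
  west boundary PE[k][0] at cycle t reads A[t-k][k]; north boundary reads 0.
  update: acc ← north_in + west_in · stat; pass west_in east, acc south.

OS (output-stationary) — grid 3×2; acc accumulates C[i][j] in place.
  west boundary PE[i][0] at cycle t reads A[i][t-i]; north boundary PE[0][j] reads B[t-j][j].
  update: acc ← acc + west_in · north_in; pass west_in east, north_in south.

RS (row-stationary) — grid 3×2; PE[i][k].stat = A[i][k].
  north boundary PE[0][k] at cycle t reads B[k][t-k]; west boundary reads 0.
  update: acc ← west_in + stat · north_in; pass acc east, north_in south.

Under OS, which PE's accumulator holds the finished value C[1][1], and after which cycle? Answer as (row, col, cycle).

OS: C[1][1] accumulates in PE[1][1]:
  @0  [1,1]  acc 0  |  →0  ↓0
  @1  [1,1]  acc 0  |  →0  ↓0
  @2  [1,1]  acc 28  |  →7  ↓4
  @3  [1,1]  acc 36  |  →2  ↓4

(row, col, cycle) = (1, 1, 3)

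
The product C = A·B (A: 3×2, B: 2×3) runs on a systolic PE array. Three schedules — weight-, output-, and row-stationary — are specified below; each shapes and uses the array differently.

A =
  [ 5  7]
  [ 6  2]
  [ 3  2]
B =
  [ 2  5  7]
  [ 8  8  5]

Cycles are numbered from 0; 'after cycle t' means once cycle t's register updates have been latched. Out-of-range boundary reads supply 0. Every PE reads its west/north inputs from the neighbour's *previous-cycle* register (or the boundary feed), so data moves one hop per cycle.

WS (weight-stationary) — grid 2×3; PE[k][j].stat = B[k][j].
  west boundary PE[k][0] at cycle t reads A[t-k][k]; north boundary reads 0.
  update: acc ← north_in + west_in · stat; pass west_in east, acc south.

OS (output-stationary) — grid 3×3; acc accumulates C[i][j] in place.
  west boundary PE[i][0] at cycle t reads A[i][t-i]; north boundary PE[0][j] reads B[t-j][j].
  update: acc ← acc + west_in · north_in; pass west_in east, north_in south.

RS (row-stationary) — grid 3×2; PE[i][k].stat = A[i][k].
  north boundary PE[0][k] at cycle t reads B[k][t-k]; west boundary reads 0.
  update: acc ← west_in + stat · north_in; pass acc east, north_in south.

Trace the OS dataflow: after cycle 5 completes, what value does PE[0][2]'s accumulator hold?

Tracing OS — 3×3 array, target PE[0][2]:
  t=0 PE[0][1]: acc=0 h=0 v=0
  t=0 PE[0][2]: acc=0 h=0 v=0
  t=1 PE[0][1]: acc=25 h=5 v=5
  t=1 PE[0][2]: acc=0 h=0 v=0
  t=2 PE[0][1]: acc=81 h=7 v=8
  t=2 PE[0][2]: acc=35 h=5 v=7
  t=3 PE[0][1]: acc=81 h=0 v=0
  t=3 PE[0][2]: acc=70 h=7 v=5
  t=4 PE[0][1]: acc=81 h=0 v=0
  t=4 PE[0][2]: acc=70 h=0 v=0
  t=5 PE[0][1]: acc=81 h=0 v=0
  t=5 PE[0][2]: acc=70 h=0 v=0

PE[0][2].acc = 70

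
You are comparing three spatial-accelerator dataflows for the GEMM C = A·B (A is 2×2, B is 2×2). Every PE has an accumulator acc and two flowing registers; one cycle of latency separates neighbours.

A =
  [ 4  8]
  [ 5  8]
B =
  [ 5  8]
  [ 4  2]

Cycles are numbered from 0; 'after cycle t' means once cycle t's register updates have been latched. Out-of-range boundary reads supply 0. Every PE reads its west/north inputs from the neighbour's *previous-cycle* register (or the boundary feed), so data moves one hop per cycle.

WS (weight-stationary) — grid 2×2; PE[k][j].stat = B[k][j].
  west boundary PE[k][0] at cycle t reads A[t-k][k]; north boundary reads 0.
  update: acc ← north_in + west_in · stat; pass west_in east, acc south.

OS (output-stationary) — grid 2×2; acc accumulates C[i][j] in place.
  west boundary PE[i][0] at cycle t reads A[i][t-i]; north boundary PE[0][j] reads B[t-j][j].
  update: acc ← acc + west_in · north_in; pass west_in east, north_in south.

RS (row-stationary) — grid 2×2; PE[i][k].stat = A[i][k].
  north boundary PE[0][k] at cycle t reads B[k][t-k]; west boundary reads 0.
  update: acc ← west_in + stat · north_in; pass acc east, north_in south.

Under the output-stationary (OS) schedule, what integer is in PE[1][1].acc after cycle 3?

PE[1][1].acc = 56

OS 2×2: PE[1][1] cycle-by-cycle (with neighbour feeds):
  0: (0,1).acc=0  regs=<0,0>
  0: (1,0).acc=0  regs=<0,0>
  0: (1,1).acc=0  regs=<0,0>
  1: (0,1).acc=32  regs=<4,8>
  1: (1,0).acc=25  regs=<5,5>
  1: (1,1).acc=0  regs=<0,0>
  2: (0,1).acc=48  regs=<8,2>
  2: (1,0).acc=57  regs=<8,4>
  2: (1,1).acc=40  regs=<5,8>
  3: (0,1).acc=48  regs=<0,0>
  3: (1,0).acc=57  regs=<0,0>
  3: (1,1).acc=56  regs=<8,2>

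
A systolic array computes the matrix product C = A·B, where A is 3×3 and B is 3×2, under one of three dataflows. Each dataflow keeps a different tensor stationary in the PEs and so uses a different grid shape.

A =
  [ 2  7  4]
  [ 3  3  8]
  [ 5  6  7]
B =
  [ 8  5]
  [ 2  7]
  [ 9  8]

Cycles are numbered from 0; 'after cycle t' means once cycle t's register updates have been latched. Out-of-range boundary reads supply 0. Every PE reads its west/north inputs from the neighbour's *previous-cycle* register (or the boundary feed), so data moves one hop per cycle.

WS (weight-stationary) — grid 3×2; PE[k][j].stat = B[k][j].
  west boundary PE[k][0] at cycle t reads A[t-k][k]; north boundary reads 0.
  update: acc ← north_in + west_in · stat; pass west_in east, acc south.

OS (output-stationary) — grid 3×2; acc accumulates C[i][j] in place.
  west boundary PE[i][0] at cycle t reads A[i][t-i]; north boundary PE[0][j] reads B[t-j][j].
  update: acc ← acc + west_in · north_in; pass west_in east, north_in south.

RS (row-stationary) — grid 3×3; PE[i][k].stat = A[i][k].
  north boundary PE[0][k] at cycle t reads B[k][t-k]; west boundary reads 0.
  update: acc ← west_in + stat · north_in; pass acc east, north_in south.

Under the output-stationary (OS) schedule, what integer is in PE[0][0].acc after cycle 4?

Tracing OS — 3×2 array, target PE[0][0]:
  [0] (0,0) acc=16 (h:2 v:8)
  [1] (0,0) acc=30 (h:7 v:2)
  [2] (0,0) acc=66 (h:4 v:9)
  [3] (0,0) acc=66 (h:0 v:0)
  [4] (0,0) acc=66 (h:0 v:0)

PE[0][0].acc = 66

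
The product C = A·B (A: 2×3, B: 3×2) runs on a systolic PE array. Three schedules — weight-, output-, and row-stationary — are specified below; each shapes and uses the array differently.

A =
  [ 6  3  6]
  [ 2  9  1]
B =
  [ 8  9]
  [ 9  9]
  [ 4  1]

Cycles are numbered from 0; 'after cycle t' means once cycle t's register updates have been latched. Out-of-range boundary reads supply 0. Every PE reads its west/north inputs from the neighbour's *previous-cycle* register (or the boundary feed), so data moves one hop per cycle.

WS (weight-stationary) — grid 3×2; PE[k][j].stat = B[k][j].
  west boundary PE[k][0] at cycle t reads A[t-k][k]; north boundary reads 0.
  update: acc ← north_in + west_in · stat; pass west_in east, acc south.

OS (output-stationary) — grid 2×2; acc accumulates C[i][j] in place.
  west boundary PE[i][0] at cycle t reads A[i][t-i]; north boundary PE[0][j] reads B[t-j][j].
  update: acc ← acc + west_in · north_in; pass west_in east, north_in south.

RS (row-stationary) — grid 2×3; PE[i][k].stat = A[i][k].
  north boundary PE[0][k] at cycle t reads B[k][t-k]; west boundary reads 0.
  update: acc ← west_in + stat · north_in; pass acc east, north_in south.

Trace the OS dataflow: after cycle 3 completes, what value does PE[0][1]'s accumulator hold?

OS 2×2: PE[0][1] cycle-by-cycle (with neighbour feeds):
  step 0 · PE0,0: acc=48; fwd→6 fwd↓8
  step 0 · PE0,1: acc=0; fwd→0 fwd↓0
  step 1 · PE0,0: acc=75; fwd→3 fwd↓9
  step 1 · PE0,1: acc=54; fwd→6 fwd↓9
  step 2 · PE0,0: acc=99; fwd→6 fwd↓4
  step 2 · PE0,1: acc=81; fwd→3 fwd↓9
  step 3 · PE0,0: acc=99; fwd→0 fwd↓0
  step 3 · PE0,1: acc=87; fwd→6 fwd↓1

PE[0][1].acc = 87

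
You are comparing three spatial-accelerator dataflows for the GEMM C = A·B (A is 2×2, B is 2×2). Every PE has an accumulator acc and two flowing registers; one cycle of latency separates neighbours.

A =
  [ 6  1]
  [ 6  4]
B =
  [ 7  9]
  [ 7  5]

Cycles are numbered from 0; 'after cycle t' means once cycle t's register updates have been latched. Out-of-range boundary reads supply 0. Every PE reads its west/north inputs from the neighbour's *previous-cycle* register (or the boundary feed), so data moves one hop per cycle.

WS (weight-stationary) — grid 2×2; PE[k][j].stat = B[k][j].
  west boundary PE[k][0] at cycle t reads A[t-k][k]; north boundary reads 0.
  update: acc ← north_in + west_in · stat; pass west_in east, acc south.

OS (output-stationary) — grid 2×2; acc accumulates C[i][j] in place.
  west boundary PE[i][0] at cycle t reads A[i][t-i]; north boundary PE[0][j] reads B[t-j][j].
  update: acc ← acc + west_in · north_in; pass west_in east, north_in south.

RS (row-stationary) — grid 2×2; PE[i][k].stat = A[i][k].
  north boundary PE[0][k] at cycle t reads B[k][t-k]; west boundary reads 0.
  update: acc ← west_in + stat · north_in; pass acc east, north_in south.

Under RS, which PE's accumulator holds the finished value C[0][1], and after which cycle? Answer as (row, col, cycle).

Under RS, C[0][1] lands at PE[0][1]:
  after 0 — PE[0][1] acc=0, pass-E 0, pass-S 0
  after 1 — PE[0][1] acc=49, pass-E 49, pass-S 7
  after 2 — PE[0][1] acc=59, pass-E 59, pass-S 5

(row, col, cycle) = (0, 1, 2)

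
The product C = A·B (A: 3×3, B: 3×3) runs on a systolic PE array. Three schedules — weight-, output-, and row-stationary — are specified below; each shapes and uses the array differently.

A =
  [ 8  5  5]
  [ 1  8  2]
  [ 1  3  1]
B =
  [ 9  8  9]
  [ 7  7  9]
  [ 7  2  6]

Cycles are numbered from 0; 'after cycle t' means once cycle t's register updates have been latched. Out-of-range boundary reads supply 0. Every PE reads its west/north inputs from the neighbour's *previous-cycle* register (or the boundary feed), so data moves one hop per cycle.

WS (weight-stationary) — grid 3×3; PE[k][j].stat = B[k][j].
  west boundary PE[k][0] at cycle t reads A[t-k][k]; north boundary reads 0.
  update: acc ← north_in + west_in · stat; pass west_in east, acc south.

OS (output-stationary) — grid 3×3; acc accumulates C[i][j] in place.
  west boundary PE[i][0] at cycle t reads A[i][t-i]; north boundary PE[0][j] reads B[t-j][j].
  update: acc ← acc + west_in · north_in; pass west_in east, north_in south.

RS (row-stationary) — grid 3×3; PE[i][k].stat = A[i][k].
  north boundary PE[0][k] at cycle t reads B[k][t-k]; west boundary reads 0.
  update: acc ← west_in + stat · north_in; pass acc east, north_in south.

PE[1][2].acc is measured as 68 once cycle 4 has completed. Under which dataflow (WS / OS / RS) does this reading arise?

dataflow = RS

WS (3×3 grid), PE[1][2]:
  0: (1,2).acc=0  regs=<0,0>
  1: (1,2).acc=0  regs=<0,0>
  2: (1,2).acc=0  regs=<0,0>
  3: (1,2).acc=117  regs=<5,117>
  4: (1,2).acc=81  regs=<8,81>
OS (3×3 grid), PE[1][2]:
  0: (1,2).acc=0  regs=<0,0>
  1: (1,2).acc=0  regs=<0,0>
  2: (1,2).acc=0  regs=<0,0>
  3: (1,2).acc=9  regs=<1,9>
  4: (1,2).acc=81  regs=<8,9>
RS (3×3 grid), PE[1][2]:
  0: (1,2).acc=0  regs=<0,0>
  1: (1,2).acc=0  regs=<0,0>
  2: (1,2).acc=0  regs=<0,0>
  3: (1,2).acc=79  regs=<79,7>
  4: (1,2).acc=68  regs=<68,2>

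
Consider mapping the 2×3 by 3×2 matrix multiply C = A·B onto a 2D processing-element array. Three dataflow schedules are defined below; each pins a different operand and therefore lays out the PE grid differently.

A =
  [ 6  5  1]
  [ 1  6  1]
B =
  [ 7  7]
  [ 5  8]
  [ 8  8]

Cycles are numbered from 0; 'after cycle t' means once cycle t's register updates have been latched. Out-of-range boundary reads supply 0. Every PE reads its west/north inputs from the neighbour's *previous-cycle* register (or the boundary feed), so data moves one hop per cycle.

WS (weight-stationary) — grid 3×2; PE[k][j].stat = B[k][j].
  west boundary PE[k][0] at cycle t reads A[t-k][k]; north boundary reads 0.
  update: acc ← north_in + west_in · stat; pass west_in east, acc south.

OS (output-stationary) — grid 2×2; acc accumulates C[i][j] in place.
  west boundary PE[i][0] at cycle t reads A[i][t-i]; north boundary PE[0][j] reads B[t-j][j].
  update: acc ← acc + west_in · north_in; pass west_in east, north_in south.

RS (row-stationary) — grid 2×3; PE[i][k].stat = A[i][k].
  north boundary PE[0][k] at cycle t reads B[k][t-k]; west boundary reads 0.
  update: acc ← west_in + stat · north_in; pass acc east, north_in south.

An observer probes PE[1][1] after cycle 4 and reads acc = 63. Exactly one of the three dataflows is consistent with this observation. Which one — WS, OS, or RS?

WS (3×2 grid), PE[1][1]:
  [0] (1,1) acc=0 (h:0 v:0)
  [1] (1,1) acc=0 (h:0 v:0)
  [2] (1,1) acc=82 (h:5 v:82)
  [3] (1,1) acc=55 (h:6 v:55)
  [4] (1,1) acc=0 (h:0 v:0)
OS (2×2 grid), PE[1][1]:
  [0] (1,1) acc=0 (h:0 v:0)
  [1] (1,1) acc=0 (h:0 v:0)
  [2] (1,1) acc=7 (h:1 v:7)
  [3] (1,1) acc=55 (h:6 v:8)
  [4] (1,1) acc=63 (h:1 v:8)
RS (2×3 grid), PE[1][1]:
  [0] (1,1) acc=0 (h:0 v:0)
  [1] (1,1) acc=0 (h:0 v:0)
  [2] (1,1) acc=37 (h:37 v:5)
  [3] (1,1) acc=55 (h:55 v:8)
  [4] (1,1) acc=0 (h:0 v:0)

dataflow = OS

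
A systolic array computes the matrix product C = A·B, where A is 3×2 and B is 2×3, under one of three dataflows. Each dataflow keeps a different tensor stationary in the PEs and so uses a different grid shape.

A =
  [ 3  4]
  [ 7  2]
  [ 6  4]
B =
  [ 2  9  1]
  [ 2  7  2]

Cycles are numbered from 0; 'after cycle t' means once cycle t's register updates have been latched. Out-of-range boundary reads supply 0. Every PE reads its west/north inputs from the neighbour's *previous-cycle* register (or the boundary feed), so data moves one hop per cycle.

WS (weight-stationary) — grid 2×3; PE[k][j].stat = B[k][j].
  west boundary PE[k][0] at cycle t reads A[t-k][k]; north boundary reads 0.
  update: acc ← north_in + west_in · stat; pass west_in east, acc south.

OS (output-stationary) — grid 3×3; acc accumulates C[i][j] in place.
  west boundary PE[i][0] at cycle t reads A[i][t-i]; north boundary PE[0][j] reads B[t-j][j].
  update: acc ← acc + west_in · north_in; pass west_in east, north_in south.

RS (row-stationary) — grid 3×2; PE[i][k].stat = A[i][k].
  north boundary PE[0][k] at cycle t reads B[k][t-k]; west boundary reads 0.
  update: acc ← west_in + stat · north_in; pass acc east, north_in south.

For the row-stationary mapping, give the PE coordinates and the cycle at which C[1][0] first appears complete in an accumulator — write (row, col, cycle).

Under RS, C[1][0] lands at PE[1][1]:
  step 0 · PE1,1: acc=0; fwd→0 fwd↓0
  step 1 · PE1,1: acc=0; fwd→0 fwd↓0
  step 2 · PE1,1: acc=18; fwd→18 fwd↓2

(row, col, cycle) = (1, 1, 2)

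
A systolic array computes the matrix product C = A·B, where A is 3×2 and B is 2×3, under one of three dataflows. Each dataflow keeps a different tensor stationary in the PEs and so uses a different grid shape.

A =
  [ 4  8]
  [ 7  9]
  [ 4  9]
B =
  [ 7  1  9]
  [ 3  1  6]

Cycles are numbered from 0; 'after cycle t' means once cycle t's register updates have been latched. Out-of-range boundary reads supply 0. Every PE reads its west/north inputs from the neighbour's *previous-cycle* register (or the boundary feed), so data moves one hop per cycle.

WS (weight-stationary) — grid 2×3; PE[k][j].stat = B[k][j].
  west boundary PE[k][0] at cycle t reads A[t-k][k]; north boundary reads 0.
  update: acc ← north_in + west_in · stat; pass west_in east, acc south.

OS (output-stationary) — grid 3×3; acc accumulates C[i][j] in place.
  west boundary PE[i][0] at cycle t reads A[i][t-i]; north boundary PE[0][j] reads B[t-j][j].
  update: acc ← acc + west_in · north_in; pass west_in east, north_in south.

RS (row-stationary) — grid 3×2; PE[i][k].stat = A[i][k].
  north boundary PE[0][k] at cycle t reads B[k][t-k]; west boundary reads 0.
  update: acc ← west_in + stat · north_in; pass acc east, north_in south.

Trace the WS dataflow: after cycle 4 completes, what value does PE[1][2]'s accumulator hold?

WS on a 2×3 grid — tracing PE[1][2] and its feeders:
  after 0 — PE[0][2] acc=0, pass-E 0, pass-S 0
  after 0 — PE[1][1] acc=0, pass-E 0, pass-S 0
  after 0 — PE[1][2] acc=0, pass-E 0, pass-S 0
  after 1 — PE[0][2] acc=0, pass-E 0, pass-S 0
  after 1 — PE[1][1] acc=0, pass-E 0, pass-S 0
  after 1 — PE[1][2] acc=0, pass-E 0, pass-S 0
  after 2 — PE[0][2] acc=36, pass-E 4, pass-S 36
  after 2 — PE[1][1] acc=12, pass-E 8, pass-S 12
  after 2 — PE[1][2] acc=0, pass-E 0, pass-S 0
  after 3 — PE[0][2] acc=63, pass-E 7, pass-S 63
  after 3 — PE[1][1] acc=16, pass-E 9, pass-S 16
  after 3 — PE[1][2] acc=84, pass-E 8, pass-S 84
  after 4 — PE[0][2] acc=36, pass-E 4, pass-S 36
  after 4 — PE[1][1] acc=13, pass-E 9, pass-S 13
  after 4 — PE[1][2] acc=117, pass-E 9, pass-S 117

PE[1][2].acc = 117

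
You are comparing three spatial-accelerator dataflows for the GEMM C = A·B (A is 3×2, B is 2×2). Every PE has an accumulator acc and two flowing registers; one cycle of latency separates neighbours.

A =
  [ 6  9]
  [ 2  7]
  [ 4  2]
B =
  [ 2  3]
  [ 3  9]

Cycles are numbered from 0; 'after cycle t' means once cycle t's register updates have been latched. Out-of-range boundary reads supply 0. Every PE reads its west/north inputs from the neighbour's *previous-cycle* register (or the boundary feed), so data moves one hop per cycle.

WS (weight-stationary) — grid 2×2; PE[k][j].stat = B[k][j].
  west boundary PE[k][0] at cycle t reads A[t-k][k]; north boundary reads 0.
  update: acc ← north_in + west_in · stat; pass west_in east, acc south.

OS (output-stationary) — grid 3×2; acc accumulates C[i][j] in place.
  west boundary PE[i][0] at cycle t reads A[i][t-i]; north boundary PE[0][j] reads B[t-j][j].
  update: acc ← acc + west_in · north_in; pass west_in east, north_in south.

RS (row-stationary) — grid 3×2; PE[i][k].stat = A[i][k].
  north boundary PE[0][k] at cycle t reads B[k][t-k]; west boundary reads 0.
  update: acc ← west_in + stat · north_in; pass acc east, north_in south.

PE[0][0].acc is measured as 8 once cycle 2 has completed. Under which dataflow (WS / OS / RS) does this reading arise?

Under WS (2×2), PE[0][0]:
  after 0 — PE[0][0] acc=12, pass-E 6, pass-S 12
  after 1 — PE[0][0] acc=4, pass-E 2, pass-S 4
  after 2 — PE[0][0] acc=8, pass-E 4, pass-S 8
Under OS (3×2), PE[0][0]:
  after 0 — PE[0][0] acc=12, pass-E 6, pass-S 2
  after 1 — PE[0][0] acc=39, pass-E 9, pass-S 3
  after 2 — PE[0][0] acc=39, pass-E 0, pass-S 0
Under RS (3×2), PE[0][0]:
  after 0 — PE[0][0] acc=12, pass-E 12, pass-S 2
  after 1 — PE[0][0] acc=18, pass-E 18, pass-S 3
  after 2 — PE[0][0] acc=0, pass-E 0, pass-S 0

dataflow = WS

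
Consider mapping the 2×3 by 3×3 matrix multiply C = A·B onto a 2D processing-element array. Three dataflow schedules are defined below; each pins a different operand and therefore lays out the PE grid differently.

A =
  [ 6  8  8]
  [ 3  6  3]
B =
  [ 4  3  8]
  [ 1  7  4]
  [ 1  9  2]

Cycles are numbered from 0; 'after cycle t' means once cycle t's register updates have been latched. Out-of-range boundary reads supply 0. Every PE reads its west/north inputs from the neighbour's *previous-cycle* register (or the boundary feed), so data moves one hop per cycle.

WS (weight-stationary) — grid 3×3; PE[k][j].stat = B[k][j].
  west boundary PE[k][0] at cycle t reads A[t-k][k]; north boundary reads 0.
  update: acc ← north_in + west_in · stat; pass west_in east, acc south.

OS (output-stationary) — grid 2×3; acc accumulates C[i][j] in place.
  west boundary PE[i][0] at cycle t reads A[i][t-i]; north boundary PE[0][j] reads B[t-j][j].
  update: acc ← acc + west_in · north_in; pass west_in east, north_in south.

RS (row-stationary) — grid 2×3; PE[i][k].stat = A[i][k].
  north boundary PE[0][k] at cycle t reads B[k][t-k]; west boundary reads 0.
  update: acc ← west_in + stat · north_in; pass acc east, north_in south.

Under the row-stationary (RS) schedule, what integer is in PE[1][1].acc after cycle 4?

PE[1][1].acc = 48

RS on a 2×3 grid — tracing PE[1][1] and its feeders:
  step 0 · PE0,1: acc=0; fwd→0 fwd↓0
  step 0 · PE1,0: acc=0; fwd→0 fwd↓0
  step 0 · PE1,1: acc=0; fwd→0 fwd↓0
  step 1 · PE0,1: acc=32; fwd→32 fwd↓1
  step 1 · PE1,0: acc=12; fwd→12 fwd↓4
  step 1 · PE1,1: acc=0; fwd→0 fwd↓0
  step 2 · PE0,1: acc=74; fwd→74 fwd↓7
  step 2 · PE1,0: acc=9; fwd→9 fwd↓3
  step 2 · PE1,1: acc=18; fwd→18 fwd↓1
  step 3 · PE0,1: acc=80; fwd→80 fwd↓4
  step 3 · PE1,0: acc=24; fwd→24 fwd↓8
  step 3 · PE1,1: acc=51; fwd→51 fwd↓7
  step 4 · PE0,1: acc=0; fwd→0 fwd↓0
  step 4 · PE1,0: acc=0; fwd→0 fwd↓0
  step 4 · PE1,1: acc=48; fwd→48 fwd↓4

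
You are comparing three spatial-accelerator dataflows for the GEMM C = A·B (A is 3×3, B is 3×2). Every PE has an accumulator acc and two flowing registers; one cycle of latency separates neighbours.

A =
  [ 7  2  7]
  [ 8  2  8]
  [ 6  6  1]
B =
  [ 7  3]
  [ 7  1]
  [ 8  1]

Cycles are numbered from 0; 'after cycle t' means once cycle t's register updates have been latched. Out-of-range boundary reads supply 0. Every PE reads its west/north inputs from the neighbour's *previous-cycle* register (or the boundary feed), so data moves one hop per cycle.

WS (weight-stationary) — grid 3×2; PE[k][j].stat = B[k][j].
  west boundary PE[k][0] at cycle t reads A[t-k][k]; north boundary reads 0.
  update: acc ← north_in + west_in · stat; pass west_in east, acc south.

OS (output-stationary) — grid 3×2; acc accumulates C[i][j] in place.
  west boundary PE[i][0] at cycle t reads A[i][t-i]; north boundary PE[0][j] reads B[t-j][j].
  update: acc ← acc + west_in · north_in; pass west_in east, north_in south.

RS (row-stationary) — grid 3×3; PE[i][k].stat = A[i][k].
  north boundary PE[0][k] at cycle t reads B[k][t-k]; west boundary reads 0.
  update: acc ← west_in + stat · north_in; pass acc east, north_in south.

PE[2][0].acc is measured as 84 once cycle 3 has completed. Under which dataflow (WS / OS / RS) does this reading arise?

dataflow = OS

WS [3×2] PE[2][0] across cycles:
  0: (2,0).acc=0  regs=<0,0>
  1: (2,0).acc=0  regs=<0,0>
  2: (2,0).acc=119  regs=<7,119>
  3: (2,0).acc=134  regs=<8,134>
OS [3×2] PE[2][0] across cycles:
  0: (2,0).acc=0  regs=<0,0>
  1: (2,0).acc=0  regs=<0,0>
  2: (2,0).acc=42  regs=<6,7>
  3: (2,0).acc=84  regs=<6,7>
RS [3×3] PE[2][0] across cycles:
  0: (2,0).acc=0  regs=<0,0>
  1: (2,0).acc=0  regs=<0,0>
  2: (2,0).acc=42  regs=<42,7>
  3: (2,0).acc=18  regs=<18,3>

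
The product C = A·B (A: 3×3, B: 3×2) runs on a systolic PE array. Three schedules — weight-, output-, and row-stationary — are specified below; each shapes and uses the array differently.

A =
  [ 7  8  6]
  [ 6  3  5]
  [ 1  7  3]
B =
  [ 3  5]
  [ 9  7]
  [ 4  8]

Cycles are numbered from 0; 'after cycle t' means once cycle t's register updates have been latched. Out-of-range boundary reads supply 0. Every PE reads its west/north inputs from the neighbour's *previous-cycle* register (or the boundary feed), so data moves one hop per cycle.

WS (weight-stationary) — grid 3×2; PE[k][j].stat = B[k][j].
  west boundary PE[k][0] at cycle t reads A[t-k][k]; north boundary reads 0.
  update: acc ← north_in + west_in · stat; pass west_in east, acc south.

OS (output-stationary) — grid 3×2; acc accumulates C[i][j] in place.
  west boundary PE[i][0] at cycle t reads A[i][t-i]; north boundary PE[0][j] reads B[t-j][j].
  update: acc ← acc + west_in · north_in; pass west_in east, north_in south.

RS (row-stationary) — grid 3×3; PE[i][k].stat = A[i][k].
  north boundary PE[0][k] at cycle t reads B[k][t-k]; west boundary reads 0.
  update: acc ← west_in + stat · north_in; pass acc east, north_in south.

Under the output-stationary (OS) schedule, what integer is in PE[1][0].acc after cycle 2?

PE[1][0].acc = 45

OS on a 3×2 grid — tracing PE[1][0] and its feeders:
  0: (0,0).acc=21  regs=<7,3>
  0: (1,0).acc=0  regs=<0,0>
  1: (0,0).acc=93  regs=<8,9>
  1: (1,0).acc=18  regs=<6,3>
  2: (0,0).acc=117  regs=<6,4>
  2: (1,0).acc=45  regs=<3,9>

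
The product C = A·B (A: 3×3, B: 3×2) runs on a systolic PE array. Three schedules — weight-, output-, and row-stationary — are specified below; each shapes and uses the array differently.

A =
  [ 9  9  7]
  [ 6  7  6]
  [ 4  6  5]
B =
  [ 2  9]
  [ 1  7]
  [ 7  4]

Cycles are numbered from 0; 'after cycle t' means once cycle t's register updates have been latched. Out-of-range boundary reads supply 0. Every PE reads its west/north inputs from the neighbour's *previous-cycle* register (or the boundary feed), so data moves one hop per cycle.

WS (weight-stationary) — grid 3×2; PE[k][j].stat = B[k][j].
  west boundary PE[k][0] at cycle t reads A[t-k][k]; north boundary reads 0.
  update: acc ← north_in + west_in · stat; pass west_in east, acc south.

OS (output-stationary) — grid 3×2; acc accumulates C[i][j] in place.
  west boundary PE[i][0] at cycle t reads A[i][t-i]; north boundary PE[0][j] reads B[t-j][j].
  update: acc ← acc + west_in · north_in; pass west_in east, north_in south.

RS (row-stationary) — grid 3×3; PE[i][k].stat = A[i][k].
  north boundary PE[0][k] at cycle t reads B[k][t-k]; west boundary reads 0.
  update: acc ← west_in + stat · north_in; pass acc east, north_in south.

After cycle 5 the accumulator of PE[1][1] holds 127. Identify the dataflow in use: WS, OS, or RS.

dataflow = OS

Under WS (3×2), PE[1][1]:
  step 0 · PE1,1: acc=0; fwd→0 fwd↓0
  step 1 · PE1,1: acc=0; fwd→0 fwd↓0
  step 2 · PE1,1: acc=144; fwd→9 fwd↓144
  step 3 · PE1,1: acc=103; fwd→7 fwd↓103
  step 4 · PE1,1: acc=78; fwd→6 fwd↓78
  step 5 · PE1,1: acc=0; fwd→0 fwd↓0
Under OS (3×2), PE[1][1]:
  step 0 · PE1,1: acc=0; fwd→0 fwd↓0
  step 1 · PE1,1: acc=0; fwd→0 fwd↓0
  step 2 · PE1,1: acc=54; fwd→6 fwd↓9
  step 3 · PE1,1: acc=103; fwd→7 fwd↓7
  step 4 · PE1,1: acc=127; fwd→6 fwd↓4
  step 5 · PE1,1: acc=127; fwd→0 fwd↓0
Under RS (3×3), PE[1][1]:
  step 0 · PE1,1: acc=0; fwd→0 fwd↓0
  step 1 · PE1,1: acc=0; fwd→0 fwd↓0
  step 2 · PE1,1: acc=19; fwd→19 fwd↓1
  step 3 · PE1,1: acc=103; fwd→103 fwd↓7
  step 4 · PE1,1: acc=0; fwd→0 fwd↓0
  step 5 · PE1,1: acc=0; fwd→0 fwd↓0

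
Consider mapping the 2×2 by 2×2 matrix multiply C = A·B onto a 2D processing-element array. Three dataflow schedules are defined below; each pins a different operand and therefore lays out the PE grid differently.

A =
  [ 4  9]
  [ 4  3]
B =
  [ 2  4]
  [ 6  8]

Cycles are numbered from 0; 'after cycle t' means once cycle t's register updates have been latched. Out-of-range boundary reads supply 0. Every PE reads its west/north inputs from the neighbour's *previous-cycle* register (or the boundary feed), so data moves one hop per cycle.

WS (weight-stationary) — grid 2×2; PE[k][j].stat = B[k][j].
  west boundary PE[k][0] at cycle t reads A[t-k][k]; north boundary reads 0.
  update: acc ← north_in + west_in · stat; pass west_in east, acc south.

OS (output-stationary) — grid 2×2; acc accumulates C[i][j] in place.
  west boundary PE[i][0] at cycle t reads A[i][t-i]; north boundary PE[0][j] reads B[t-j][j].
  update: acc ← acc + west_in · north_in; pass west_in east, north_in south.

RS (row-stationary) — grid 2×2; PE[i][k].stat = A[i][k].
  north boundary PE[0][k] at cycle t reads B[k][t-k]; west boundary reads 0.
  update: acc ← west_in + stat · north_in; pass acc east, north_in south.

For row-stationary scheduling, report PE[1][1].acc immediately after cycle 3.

Tracing RS — 2×2 array, target PE[1][1]:
  [0] (0,1) acc=0 (h:0 v:0)
  [0] (1,0) acc=0 (h:0 v:0)
  [0] (1,1) acc=0 (h:0 v:0)
  [1] (0,1) acc=62 (h:62 v:6)
  [1] (1,0) acc=8 (h:8 v:2)
  [1] (1,1) acc=0 (h:0 v:0)
  [2] (0,1) acc=88 (h:88 v:8)
  [2] (1,0) acc=16 (h:16 v:4)
  [2] (1,1) acc=26 (h:26 v:6)
  [3] (0,1) acc=0 (h:0 v:0)
  [3] (1,0) acc=0 (h:0 v:0)
  [3] (1,1) acc=40 (h:40 v:8)

PE[1][1].acc = 40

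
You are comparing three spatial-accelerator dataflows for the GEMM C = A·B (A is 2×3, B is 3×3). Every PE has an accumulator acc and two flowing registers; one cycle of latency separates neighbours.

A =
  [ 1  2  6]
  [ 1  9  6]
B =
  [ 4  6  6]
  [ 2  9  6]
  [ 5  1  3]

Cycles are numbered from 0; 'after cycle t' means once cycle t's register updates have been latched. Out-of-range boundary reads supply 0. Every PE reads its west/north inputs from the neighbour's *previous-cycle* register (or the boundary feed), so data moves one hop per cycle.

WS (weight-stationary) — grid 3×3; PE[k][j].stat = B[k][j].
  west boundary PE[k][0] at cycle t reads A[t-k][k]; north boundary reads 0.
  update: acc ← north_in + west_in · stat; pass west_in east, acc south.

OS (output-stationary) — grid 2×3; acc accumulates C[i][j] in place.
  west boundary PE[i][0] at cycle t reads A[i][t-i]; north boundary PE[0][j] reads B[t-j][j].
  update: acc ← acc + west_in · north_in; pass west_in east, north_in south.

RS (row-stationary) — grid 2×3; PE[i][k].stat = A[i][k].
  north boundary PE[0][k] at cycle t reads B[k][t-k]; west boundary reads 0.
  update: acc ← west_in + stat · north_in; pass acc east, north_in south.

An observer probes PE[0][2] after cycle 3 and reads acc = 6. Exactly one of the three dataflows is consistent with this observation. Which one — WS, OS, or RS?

— WS: 3×3; PE[0][2] trace:
  0: (0,2).acc=0  regs=<0,0>
  1: (0,2).acc=0  regs=<0,0>
  2: (0,2).acc=6  regs=<1,6>
  3: (0,2).acc=6  regs=<1,6>
— OS: 2×3; PE[0][2] trace:
  0: (0,2).acc=0  regs=<0,0>
  1: (0,2).acc=0  regs=<0,0>
  2: (0,2).acc=6  regs=<1,6>
  3: (0,2).acc=18  regs=<2,6>
— RS: 2×3; PE[0][2] trace:
  0: (0,2).acc=0  regs=<0,0>
  1: (0,2).acc=0  regs=<0,0>
  2: (0,2).acc=38  regs=<38,5>
  3: (0,2).acc=30  regs=<30,1>

dataflow = WS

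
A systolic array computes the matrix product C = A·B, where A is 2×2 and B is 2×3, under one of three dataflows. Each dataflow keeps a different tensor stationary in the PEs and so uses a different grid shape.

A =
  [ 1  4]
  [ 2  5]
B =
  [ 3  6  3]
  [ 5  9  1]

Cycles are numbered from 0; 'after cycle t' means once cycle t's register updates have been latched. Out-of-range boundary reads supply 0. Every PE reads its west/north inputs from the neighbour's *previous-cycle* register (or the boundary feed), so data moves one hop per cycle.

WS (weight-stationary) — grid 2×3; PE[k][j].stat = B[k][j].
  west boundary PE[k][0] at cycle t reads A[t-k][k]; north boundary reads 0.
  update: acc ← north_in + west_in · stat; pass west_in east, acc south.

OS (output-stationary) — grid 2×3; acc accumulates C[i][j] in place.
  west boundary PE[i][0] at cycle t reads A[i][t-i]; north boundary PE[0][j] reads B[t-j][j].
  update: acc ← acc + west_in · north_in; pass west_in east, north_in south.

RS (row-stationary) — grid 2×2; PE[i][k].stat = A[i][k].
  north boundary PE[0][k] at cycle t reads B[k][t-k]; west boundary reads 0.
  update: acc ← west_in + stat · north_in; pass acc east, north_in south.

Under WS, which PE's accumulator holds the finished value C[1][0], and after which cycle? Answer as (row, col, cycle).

(row, col, cycle) = (1, 0, 2)

WS — PE[1][0] is where C[1][0] collects:
  step 0 · PE1,0: acc=0; fwd→0 fwd↓0
  step 1 · PE1,0: acc=23; fwd→4 fwd↓23
  step 2 · PE1,0: acc=31; fwd→5 fwd↓31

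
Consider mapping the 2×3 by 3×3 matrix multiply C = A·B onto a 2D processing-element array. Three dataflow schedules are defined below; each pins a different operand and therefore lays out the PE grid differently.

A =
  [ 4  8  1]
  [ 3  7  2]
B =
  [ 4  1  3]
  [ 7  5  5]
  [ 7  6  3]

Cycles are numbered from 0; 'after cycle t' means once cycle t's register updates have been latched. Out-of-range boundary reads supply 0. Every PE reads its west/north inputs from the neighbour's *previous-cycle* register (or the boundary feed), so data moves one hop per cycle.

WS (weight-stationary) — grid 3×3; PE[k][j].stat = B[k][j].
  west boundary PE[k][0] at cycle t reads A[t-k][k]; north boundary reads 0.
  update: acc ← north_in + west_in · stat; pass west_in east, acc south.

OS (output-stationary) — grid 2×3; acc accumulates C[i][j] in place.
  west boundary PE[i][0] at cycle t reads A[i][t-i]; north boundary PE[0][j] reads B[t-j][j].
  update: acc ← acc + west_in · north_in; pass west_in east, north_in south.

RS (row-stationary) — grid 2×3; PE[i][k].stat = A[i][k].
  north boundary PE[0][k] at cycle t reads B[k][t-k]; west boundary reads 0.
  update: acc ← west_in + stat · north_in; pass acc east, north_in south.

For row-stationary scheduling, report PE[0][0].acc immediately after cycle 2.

PE[0][0].acc = 12

Tracing RS — 2×3 array, target PE[0][0]:
  cycle 0: PE[0][0] → acc 16, east 16, south 4
  cycle 1: PE[0][0] → acc 4, east 4, south 1
  cycle 2: PE[0][0] → acc 12, east 12, south 3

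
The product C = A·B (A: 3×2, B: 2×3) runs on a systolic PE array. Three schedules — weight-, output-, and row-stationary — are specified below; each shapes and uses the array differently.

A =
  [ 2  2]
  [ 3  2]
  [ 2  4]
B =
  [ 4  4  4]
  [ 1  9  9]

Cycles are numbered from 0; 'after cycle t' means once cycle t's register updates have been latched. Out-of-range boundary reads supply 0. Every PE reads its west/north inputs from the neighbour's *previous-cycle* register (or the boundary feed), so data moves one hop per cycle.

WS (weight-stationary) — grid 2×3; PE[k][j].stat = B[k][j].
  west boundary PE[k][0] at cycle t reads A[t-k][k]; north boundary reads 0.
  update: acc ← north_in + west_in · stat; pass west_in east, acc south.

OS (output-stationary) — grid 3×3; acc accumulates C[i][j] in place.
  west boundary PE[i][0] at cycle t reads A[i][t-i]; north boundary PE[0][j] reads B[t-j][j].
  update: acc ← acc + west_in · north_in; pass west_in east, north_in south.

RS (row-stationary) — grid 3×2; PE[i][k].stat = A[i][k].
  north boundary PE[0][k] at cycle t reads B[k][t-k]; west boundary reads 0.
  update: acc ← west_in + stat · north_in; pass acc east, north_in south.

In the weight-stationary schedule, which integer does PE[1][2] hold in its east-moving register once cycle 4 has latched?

register = 2

WS (2×3). Following PE[1][2] plus its west/north inputs:
  step 0 · PE0,2: acc=0; fwd→0 fwd↓0
  step 0 · PE1,1: acc=0; fwd→0 fwd↓0
  step 0 · PE1,2: acc=0; fwd→0 fwd↓0
  step 1 · PE0,2: acc=0; fwd→0 fwd↓0
  step 1 · PE1,1: acc=0; fwd→0 fwd↓0
  step 1 · PE1,2: acc=0; fwd→0 fwd↓0
  step 2 · PE0,2: acc=8; fwd→2 fwd↓8
  step 2 · PE1,1: acc=26; fwd→2 fwd↓26
  step 2 · PE1,2: acc=0; fwd→0 fwd↓0
  step 3 · PE0,2: acc=12; fwd→3 fwd↓12
  step 3 · PE1,1: acc=30; fwd→2 fwd↓30
  step 3 · PE1,2: acc=26; fwd→2 fwd↓26
  step 4 · PE0,2: acc=8; fwd→2 fwd↓8
  step 4 · PE1,1: acc=44; fwd→4 fwd↓44
  step 4 · PE1,2: acc=30; fwd→2 fwd↓30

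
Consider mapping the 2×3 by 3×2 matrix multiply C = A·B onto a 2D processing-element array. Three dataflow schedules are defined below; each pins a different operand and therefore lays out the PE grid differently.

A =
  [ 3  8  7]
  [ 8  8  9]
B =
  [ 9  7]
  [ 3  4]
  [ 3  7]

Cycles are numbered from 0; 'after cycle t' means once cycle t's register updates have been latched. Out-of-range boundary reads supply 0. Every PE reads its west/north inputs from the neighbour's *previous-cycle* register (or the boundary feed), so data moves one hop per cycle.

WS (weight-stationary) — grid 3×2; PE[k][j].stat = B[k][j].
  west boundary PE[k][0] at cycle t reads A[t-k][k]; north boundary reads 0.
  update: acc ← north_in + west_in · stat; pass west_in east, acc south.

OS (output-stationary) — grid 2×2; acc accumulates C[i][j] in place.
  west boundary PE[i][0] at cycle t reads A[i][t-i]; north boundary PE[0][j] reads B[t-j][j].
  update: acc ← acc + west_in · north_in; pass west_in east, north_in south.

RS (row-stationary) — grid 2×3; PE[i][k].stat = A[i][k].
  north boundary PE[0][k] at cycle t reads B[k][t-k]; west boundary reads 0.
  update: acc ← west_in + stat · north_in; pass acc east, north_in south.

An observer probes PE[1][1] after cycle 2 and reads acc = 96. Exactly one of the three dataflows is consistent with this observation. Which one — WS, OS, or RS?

Under WS (3×2), PE[1][1]:
  after 0 — PE[1][1] acc=0, pass-E 0, pass-S 0
  after 1 — PE[1][1] acc=0, pass-E 0, pass-S 0
  after 2 — PE[1][1] acc=53, pass-E 8, pass-S 53
Under OS (2×2), PE[1][1]:
  after 0 — PE[1][1] acc=0, pass-E 0, pass-S 0
  after 1 — PE[1][1] acc=0, pass-E 0, pass-S 0
  after 2 — PE[1][1] acc=56, pass-E 8, pass-S 7
Under RS (2×3), PE[1][1]:
  after 0 — PE[1][1] acc=0, pass-E 0, pass-S 0
  after 1 — PE[1][1] acc=0, pass-E 0, pass-S 0
  after 2 — PE[1][1] acc=96, pass-E 96, pass-S 3

dataflow = RS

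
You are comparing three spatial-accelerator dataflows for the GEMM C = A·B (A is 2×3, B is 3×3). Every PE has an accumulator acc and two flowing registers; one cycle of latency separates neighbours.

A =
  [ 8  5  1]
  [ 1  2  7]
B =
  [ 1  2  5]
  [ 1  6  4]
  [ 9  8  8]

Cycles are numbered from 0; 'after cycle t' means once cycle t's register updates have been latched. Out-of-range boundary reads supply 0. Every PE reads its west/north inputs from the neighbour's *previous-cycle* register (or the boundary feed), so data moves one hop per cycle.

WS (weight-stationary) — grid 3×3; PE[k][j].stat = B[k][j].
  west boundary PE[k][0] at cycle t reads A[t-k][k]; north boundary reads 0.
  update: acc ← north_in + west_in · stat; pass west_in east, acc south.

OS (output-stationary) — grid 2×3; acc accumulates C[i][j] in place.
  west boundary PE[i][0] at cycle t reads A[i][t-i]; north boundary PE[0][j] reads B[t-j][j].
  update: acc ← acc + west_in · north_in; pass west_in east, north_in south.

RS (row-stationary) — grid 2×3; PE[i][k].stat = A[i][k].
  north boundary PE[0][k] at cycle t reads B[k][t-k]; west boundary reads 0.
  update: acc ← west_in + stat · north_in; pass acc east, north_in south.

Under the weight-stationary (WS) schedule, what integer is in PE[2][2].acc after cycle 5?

PE[2][2].acc = 69

Tracing WS — 3×3 array, target PE[2][2]:
  t=0 PE[1][2]: acc=0 h=0 v=0
  t=0 PE[2][1]: acc=0 h=0 v=0
  t=0 PE[2][2]: acc=0 h=0 v=0
  t=1 PE[1][2]: acc=0 h=0 v=0
  t=1 PE[2][1]: acc=0 h=0 v=0
  t=1 PE[2][2]: acc=0 h=0 v=0
  t=2 PE[1][2]: acc=0 h=0 v=0
  t=2 PE[2][1]: acc=0 h=0 v=0
  t=2 PE[2][2]: acc=0 h=0 v=0
  t=3 PE[1][2]: acc=60 h=5 v=60
  t=3 PE[2][1]: acc=54 h=1 v=54
  t=3 PE[2][2]: acc=0 h=0 v=0
  t=4 PE[1][2]: acc=13 h=2 v=13
  t=4 PE[2][1]: acc=70 h=7 v=70
  t=4 PE[2][2]: acc=68 h=1 v=68
  t=5 PE[1][2]: acc=0 h=0 v=0
  t=5 PE[2][1]: acc=0 h=0 v=0
  t=5 PE[2][2]: acc=69 h=7 v=69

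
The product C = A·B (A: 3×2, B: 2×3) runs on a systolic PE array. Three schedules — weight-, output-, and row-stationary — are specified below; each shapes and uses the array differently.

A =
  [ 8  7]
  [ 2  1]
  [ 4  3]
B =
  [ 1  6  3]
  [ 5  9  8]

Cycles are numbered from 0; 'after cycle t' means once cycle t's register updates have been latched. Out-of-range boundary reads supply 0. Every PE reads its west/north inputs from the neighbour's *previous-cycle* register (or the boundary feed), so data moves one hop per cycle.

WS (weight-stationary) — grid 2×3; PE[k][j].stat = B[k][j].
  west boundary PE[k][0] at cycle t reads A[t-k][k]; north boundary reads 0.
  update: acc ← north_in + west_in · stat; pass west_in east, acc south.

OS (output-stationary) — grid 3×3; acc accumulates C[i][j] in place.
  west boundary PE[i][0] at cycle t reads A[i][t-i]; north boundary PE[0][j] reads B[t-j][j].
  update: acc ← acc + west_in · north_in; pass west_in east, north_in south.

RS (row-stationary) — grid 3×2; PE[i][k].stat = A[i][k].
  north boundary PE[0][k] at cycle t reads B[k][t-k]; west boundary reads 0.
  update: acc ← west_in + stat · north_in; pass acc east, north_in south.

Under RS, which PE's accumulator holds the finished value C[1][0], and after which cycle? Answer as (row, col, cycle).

RS — PE[1][1] is where C[1][0] collects:
  0: (1,1).acc=0  regs=<0,0>
  1: (1,1).acc=0  regs=<0,0>
  2: (1,1).acc=7  regs=<7,5>

(row, col, cycle) = (1, 1, 2)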